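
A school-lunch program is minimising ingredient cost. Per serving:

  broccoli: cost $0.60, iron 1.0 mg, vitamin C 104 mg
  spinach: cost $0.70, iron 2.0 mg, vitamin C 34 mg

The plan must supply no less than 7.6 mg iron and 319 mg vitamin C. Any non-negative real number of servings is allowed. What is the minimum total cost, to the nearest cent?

At the optimum either one food covers both requirements or two foods hit both targets exactly; no other combination can be cheaper.
broccoli only: max(7.6/1.0, 319/104) = 7.6 servings → $4.56.
spinach only: max(7.6/2.0, 319/34) = 9.382 servings → $6.57.
broccoli + spinach with both tight: 2.182 servings and 2.709 servings → $3.21.
Cheapest feasible corner: $3.21.

$3.21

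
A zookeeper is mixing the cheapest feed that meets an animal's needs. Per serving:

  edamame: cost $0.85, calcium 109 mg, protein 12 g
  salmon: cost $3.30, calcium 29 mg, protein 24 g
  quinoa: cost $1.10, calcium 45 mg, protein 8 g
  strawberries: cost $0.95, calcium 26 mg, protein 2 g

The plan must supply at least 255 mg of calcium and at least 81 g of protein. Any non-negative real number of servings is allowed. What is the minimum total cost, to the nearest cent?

$5.74

Check every corner: each single food scaled to meet both minima, and each pair solved so both constraints bind.
edamame only: max(255/109, 81/12) = 6.75 servings → $5.74.
salmon only: max(255/29, 81/24) = 8.793 servings → $29.02.
quinoa only: max(255/45, 81/8) = 10.12 servings → $11.14.
strawberries only: max(255/26, 81/2) = 40.5 servings → $38.48.
edamame + salmon with both tight: 1.663 servings and 2.544 servings → $9.81.
edamame + quinoa with both targets exact would need a negative amount; discard.
edamame + strawberries: intersection lies outside the first quadrant.
salmon + quinoa with both tight: 1.893 servings and 4.447 servings → $11.14.
salmon + strawberries with both tight: 2.82 servings and 6.663 servings → $15.63.
quinoa + strawberries: the both-tight solution has a negative serving — not a feasible corner.
The minimum over all feasible corners is $5.74.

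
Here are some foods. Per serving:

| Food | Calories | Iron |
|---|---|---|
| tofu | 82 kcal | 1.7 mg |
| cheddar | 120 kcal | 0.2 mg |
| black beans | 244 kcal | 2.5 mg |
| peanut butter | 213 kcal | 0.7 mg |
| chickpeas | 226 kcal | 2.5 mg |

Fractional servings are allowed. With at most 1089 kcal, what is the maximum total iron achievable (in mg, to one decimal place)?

22.6 mg

Iron per kcal: tofu 0.02073, chickpeas 0.01106, black beans 0.01025, peanut butter 0.003286, cheddar 0.001667.
With no serving limits, spend the whole calories allowance on tofu: 1089 kcal / 82 kcal × 1.7 mg = 22.6 mg.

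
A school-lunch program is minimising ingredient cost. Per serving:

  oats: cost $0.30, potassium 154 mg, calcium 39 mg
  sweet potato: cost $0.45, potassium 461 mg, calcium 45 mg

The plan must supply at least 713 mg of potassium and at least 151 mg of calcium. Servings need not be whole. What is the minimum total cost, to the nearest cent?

$1.20

Check every corner: each single food scaled to meet both minima, and each pair solved so both constraints bind.
oats only: max(713/154, 151/39) = 4.63 servings → $1.39.
sweet potato only: max(713/461, 151/45) = 3.356 servings → $1.51.
oats + sweet potato with both tight: 3.396 servings and 0.4121 servings → $1.20.
Cheapest feasible corner: $1.20.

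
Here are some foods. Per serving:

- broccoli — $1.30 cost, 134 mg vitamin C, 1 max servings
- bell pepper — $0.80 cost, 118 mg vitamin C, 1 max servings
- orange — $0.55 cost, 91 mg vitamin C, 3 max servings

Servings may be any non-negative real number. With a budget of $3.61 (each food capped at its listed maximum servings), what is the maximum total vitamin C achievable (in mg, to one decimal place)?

Vitamin C per dollar: orange 165.5, bell pepper 147.5, broccoli 103.1.
Take 3 servings of orange: spends $1.65, +273.0 mg vitamin C (running total 273.0 mg).
Take 1 serving of bell pepper: spends $0.80, +118.0 mg vitamin C (running total 391.0 mg).
Take 0.8923 servings of broccoli: spends $1.16, +119.6 mg vitamin C (running total 510.6 mg).
Greedy by best ratio exhausts the cost allowance optimally: 510.6 mg.

510.6 mg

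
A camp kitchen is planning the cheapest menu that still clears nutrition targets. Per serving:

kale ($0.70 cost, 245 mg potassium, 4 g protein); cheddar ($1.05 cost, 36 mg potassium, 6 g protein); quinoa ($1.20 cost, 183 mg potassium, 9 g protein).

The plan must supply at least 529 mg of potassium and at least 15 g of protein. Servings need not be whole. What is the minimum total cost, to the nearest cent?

$2.23

With two linear requirements the optimum uses one or two foods; enumerate the corners.
kale only: max(529/245, 15/4) = 3.75 servings → $2.62.
cheddar only: max(529/36, 15/6) = 14.69 servings → $15.43.
quinoa only: max(529/183, 15/9) = 2.891 servings → $3.47.
kale + cheddar with both tight: 1.986 servings and 1.176 servings → $2.62.
kale + quinoa with both tight: 1.369 servings and 1.058 servings → $2.23.
cheddar + quinoa: the both-tight solution has a negative serving — not a feasible corner.
Cheapest feasible corner: $2.23.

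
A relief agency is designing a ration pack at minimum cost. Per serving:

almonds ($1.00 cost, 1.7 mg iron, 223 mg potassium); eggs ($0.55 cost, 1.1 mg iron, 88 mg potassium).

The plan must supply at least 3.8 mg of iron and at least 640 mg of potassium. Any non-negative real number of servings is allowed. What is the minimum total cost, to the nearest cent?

Minimising a linear cost over {iron ≥ 3.8, potassium ≥ 640, servings ≥ 0} — the optimum is at a vertex, using one or two foods.
almonds only: max(3.8/1.7, 640/223) = 2.87 servings → $2.87.
eggs only: max(3.8/1.1, 640/88) = 7.273 servings → $4.00.
almonds + eggs with both targets exact would need a negative amount; discard.
Cheapest feasible corner: $2.87.

$2.87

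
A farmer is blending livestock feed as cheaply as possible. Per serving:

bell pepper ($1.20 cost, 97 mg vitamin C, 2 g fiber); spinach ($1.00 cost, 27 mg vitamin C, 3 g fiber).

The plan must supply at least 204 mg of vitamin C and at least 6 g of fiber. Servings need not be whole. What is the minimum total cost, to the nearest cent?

An LP optimum is at a vertex; with two nutrient constraints at most two foods are used. Check each candidate.
bell pepper only: max(204/97, 6/2) = 3 servings → $3.60.
spinach only: max(204/27, 6/3) = 7.556 servings → $7.56.
bell pepper + spinach with both tight: 1.899 servings and 0.7342 servings → $3.01.
The minimum over all feasible corners is $3.01.

$3.01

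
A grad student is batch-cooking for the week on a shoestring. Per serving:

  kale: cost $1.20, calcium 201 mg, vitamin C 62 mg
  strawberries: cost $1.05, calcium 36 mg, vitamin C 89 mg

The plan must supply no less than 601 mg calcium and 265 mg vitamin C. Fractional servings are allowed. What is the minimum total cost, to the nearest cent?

This is a tiny linear program; its minimum lies at a vertex of the feasible set. List the vertices and price them.
kale only: max(601/201, 265/62) = 4.274 servings → $5.13.
strawberries only: max(601/36, 265/89) = 16.69 servings → $17.53.
kale + strawberries with both tight: 2.807 servings and 1.022 servings → $4.44.
So the least-cost plan costs $4.44.

$4.44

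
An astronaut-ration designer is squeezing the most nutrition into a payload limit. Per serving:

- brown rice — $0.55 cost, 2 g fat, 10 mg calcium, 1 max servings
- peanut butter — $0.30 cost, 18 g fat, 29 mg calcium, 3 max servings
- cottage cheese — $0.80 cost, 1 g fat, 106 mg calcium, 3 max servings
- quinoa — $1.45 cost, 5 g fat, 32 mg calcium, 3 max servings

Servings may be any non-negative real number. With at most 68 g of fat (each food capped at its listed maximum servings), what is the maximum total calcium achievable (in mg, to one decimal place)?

Calcium per g fat: cottage cheese 106, quinoa 6.4, brown rice 5, peanut butter 1.611.
Take 3 servings of cottage cheese: uses 3 g fat, +318.0 mg calcium (running total 318.0 mg).
Take 3 servings of quinoa: uses 15 g fat, +96.0 mg calcium (running total 414.0 mg).
Take 1 serving of brown rice: uses 2 g fat, +10.0 mg calcium (running total 424.0 mg).
Take 2.667 servings of peanut butter: uses 48 g fat, +77.3 mg calcium (running total 501.3 mg).
Greedy by best ratio exhausts the fat allowance optimally: 501.3 mg.

501.3 mg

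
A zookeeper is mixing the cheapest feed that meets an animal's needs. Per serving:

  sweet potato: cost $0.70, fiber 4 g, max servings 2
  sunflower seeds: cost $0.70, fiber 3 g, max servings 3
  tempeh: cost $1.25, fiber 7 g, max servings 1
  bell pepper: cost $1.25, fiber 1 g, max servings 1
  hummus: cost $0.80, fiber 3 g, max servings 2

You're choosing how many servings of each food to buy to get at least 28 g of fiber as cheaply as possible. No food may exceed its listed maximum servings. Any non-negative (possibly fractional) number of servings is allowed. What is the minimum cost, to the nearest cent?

$5.82

Cost per g of fiber: sweet potato $0.1750, tempeh $0.1786, sunflower seeds $0.2333, hummus $0.2667, bell pepper $1.2500.
Take 2 servings of sweet potato: +8.0 g fiber for $1.40 (total $1.40, still need 20.0 g).
Take 1 serving of tempeh: +7.0 g fiber for $1.25 (total $2.65, still need 13.0 g).
Take 3 servings of sunflower seeds: +9.0 g fiber for $2.10 (total $4.75, still need 4.0 g).
Take 1.333 servings of hummus: +4.0 g fiber for $1.07 (total $5.82, still need 0.0 g).
Greedy by cheapest-per-g is optimal for a single linear constraint, so the minimum cost is $5.82.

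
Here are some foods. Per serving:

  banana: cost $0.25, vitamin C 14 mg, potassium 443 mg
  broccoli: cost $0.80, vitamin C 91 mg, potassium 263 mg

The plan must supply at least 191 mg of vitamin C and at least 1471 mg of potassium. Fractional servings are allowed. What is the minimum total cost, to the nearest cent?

The cheapest plan sits at a corner of the feasible region — with two constraints it uses at most two foods.
banana only: max(191/14, 1471/443) = 13.64 servings → $3.41.
broccoli only: max(191/91, 1471/263) = 5.593 servings → $4.47.
banana + broccoli with both tight: 2.283 servings and 1.748 servings → $1.97.
Cheapest feasible corner: $1.97.

$1.97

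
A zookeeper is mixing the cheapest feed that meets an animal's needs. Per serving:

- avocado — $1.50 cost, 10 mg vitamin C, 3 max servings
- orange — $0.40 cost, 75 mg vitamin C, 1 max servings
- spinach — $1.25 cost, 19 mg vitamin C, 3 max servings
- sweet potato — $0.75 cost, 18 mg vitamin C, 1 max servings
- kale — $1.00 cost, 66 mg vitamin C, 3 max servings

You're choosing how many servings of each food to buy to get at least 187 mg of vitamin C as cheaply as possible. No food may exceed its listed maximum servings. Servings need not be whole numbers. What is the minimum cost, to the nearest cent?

$2.10

Cost per mg of vitamin C: orange $0.0053, kale $0.0152, sweet potato $0.0417, spinach $0.0658, avocado $0.1500.
Take 1 serving of orange: +75.0 mg vitamin C for $0.40 (total $0.40, still need 112.0 mg).
Take 1.697 servings of kale: +112.0 mg vitamin C for $1.70 (total $2.10, still need 0.0 mg).
Greedy by cheapest-per-mg is optimal for a single linear constraint, so the minimum cost is $2.10.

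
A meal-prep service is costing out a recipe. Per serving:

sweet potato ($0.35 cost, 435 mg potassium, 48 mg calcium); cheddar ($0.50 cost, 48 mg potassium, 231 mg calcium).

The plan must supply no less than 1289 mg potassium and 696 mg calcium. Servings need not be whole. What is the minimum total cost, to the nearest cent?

$2.17

Minimising a linear cost over {potassium ≥ 1289, calcium ≥ 696, servings ≥ 0} — the optimum is at a vertex, using one or two foods.
sweet potato only: max(1289/435, 696/48) = 14.5 servings → $5.08.
cheddar only: max(1289/48, 696/231) = 26.85 servings → $13.43.
sweet potato + cheddar with both tight: 2.692 servings and 2.454 servings → $2.17.
The minimum over all feasible corners is $2.17.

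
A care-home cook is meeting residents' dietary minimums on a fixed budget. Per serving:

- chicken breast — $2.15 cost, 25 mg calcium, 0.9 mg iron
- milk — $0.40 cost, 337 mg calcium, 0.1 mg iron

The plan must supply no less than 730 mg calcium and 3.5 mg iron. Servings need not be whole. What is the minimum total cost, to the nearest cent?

$8.67

chicken breast only: max(730/25, 3.5/0.9) = 29.2 servings → $62.78.
milk only: max(730/337, 3.5/0.1) = 35 servings → $14.00.
chicken breast + milk with both tight: 3.679 servings and 1.893 servings → $8.67.
So the least-cost plan costs $8.67.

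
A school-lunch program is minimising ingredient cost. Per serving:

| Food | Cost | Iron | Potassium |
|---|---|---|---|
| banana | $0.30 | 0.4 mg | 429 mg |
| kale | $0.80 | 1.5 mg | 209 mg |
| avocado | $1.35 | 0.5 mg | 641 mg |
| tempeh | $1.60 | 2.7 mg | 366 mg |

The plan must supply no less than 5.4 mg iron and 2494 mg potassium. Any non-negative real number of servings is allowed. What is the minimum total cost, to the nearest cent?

$3.28

Compare the cost at each extreme point of the feasible region.
banana only: max(5.4/0.4, 2494/429) = 13.5 servings → $4.05.
kale only: max(5.4/1.5, 2494/209) = 11.93 servings → $9.55.
avocado only: max(5.4/0.5, 2494/641) = 10.8 servings → $14.58.
tempeh only: max(5.4/2.7, 2494/366) = 6.814 servings → $10.90.
banana + kale with both tight: 4.666 servings and 2.356 servings → $3.28.
banana + avocado: intersection lies outside the first quadrant.
banana + tempeh with both tight: 4.701 servings and 1.303 servings → $3.50.
kale + avocado with both tight: 2.584 servings and 3.048 servings → $6.18.
kale + tempeh with both targets exact would need a negative amount; discard.
avocado + tempeh with both tight: 3.074 servings and 1.431 servings → $6.44.
So the least-cost plan costs $3.28.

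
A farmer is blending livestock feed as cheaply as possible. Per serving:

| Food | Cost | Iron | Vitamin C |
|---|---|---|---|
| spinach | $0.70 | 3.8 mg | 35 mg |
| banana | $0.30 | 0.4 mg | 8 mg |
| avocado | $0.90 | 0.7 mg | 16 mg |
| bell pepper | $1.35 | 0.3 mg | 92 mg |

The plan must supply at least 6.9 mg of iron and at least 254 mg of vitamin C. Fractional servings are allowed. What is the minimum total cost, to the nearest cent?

At the optimum either one food covers both requirements or two foods hit both targets exactly; no other combination can be cheaper.
spinach only: max(6.9/3.8, 254/35) = 7.257 servings → $5.08.
banana only: max(6.9/0.4, 254/8) = 31.75 servings → $9.53.
avocado only: max(6.9/0.7, 254/16) = 15.88 servings → $14.29.
bell pepper only: max(6.9/0.3, 254/92) = 23 servings → $31.05.
spinach + banana with both targets exact would need a negative amount; discard.
spinach + avocado with both targets exact would need a negative amount; discard.
spinach + bell pepper with both tight: 1.647 servings and 2.134 servings → $4.03.
banana + avocado: intersection lies outside the first quadrant.
banana + bell pepper with both tight: 16.24 servings and 1.349 servings → $6.69.
avocado + bell pepper with both tight: 9.372 servings and 1.131 servings → $9.96.
So the least-cost plan costs $4.03.

$4.03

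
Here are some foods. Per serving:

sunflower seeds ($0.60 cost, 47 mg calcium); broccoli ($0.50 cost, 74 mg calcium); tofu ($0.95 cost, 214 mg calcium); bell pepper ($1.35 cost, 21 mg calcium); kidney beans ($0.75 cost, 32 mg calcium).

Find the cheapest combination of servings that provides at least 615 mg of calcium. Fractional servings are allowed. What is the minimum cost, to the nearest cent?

Cost per mg of calcium: tofu $0.0044, broccoli $0.0068, sunflower seeds $0.0128, kidney beans $0.0234, bell pepper $0.0643.
With no serving limits, use only tofu: 615 mg / 214 mg = 2.874 servings × $0.95 = $2.73.

$2.73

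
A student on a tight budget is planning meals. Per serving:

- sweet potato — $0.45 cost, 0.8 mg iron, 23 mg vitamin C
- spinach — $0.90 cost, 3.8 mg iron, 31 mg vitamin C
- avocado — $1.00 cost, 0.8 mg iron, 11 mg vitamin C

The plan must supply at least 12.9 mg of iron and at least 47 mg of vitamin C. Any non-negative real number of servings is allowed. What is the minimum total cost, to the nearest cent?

A basic optimal solution has at most two foods positive. Try each food alone and each pair with both targets met exactly.
sweet potato only: max(12.9/0.8, 47/23) = 16.12 servings → $7.26.
spinach only: max(12.9/3.8, 47/31) = 3.395 servings → $3.06.
avocado only: max(12.9/0.8, 47/11) = 16.12 servings → $16.12.
sweet potato + spinach with both targets exact would need a negative amount; discard.
sweet potato + avocado with both targets exact would need a negative amount; discard.
spinach + avocado: intersection lies outside the first quadrant.
The minimum over all feasible corners is $3.06.

$3.06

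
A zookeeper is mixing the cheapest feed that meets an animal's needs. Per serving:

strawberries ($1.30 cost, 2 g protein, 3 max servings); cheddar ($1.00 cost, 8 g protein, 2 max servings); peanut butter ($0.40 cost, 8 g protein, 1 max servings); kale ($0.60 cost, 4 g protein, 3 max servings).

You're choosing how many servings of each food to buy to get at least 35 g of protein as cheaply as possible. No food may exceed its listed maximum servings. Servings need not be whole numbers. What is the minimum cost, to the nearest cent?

Cost per g of protein: peanut butter $0.0500, cheddar $0.1250, kale $0.1500, strawberries $0.6500.
Take 1 serving of peanut butter: +8.0 g protein for $0.40 (total $0.40, still need 27.0 g).
Take 2 servings of cheddar: +16.0 g protein for $2.00 (total $2.40, still need 11.0 g).
Take 2.75 servings of kale: +11.0 g protein for $1.65 (total $4.05, still need 0.0 g).
Filling from the cheapest source first is optimal under one linear minimum: $4.05.

$4.05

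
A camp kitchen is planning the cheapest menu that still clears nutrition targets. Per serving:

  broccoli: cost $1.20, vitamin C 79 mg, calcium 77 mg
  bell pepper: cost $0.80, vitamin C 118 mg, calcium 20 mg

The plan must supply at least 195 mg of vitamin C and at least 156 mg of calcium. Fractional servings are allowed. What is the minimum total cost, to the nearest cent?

An LP optimum is at a vertex; with two nutrient constraints at most two foods are used. Check each candidate.
broccoli only: max(195/79, 156/77) = 2.468 servings → $2.96.
bell pepper only: max(195/118, 156/20) = 7.8 servings → $6.24.
broccoli + bell pepper with both tight: 1.933 servings and 0.3585 servings → $2.61.
The minimum over all feasible corners is $2.61.

$2.61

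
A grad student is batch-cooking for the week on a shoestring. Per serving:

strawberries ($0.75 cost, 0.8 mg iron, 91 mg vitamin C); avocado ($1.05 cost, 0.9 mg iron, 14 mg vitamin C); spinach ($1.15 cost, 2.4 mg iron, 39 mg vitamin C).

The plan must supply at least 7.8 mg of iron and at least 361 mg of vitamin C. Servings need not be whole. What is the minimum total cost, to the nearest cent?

$4.84

The cheapest plan sits at a corner of the feasible region — with two constraints it uses at most two foods.
strawberries only: max(7.8/0.8, 361/91) = 9.75 servings → $7.31.
avocado only: max(7.8/0.9, 361/14) = 25.79 servings → $27.07.
spinach only: max(7.8/2.4, 361/39) = 9.256 servings → $10.64.
strawberries + avocado with both tight: 3.051 servings and 5.955 servings → $8.54.
strawberries + spinach with both tight: 3.003 servings and 2.249 servings → $4.84.
avocado + spinach: the both-tight solution has a negative serving — not a feasible corner.
So the least-cost plan costs $4.84.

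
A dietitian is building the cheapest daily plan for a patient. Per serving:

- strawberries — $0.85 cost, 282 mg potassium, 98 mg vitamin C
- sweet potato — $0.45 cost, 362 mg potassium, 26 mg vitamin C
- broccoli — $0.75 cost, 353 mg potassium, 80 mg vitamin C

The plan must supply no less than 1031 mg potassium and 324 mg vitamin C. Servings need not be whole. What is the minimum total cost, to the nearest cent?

strawberries only: max(1031/282, 324/98) = 3.656 servings → $3.11.
sweet potato only: max(1031/362, 324/26) = 12.46 servings → $5.61.
broccoli only: max(1031/353, 324/80) = 4.05 servings → $3.04.
strawberries + sweet potato with both tight: 3.215 servings and 0.3436 servings → $2.89.
strawberries + broccoli with both tight: 2.65 servings and 0.8036 servings → $2.86.
sweet potato + broccoli with both targets exact would need a negative amount; discard.
Cheapest feasible corner: $2.86.

$2.86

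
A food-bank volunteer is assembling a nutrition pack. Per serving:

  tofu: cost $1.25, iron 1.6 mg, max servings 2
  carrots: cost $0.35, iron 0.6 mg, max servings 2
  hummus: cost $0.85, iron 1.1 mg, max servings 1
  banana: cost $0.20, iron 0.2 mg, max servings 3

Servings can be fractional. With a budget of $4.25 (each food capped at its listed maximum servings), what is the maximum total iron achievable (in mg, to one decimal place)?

Iron per dollar: carrots 1.714, hummus 1.294, tofu 1.28, banana 1.
Take 2 servings of carrots: spends $0.70, +1.2 mg iron (running total 1.2 mg).
Take 1 serving of hummus: spends $0.85, +1.1 mg iron (running total 2.3 mg).
Take 2 servings of tofu: spends $2.50, +3.2 mg iron (running total 5.5 mg).
Take 1 serving of banana: spends $0.20, +0.2 mg iron (running total 5.7 mg).
Filling greedily by iron-per-dollar is optimal for one linear limit, giving 5.7 mg.

5.7 mg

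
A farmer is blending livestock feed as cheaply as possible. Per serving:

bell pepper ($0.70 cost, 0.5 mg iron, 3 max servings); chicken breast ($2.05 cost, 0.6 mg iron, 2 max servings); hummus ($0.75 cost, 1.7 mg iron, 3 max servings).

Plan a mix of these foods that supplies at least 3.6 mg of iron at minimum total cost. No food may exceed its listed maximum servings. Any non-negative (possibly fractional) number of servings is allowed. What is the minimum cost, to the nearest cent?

Cost per mg of iron: hummus $0.4412, bell pepper $1.4000, chicken breast $3.4167.
Take 2.118 servings of hummus: +3.6 mg iron for $1.59 (total $1.59, still need 0.0 mg).
Greedy by cheapest-per-mg is optimal for a single linear constraint, so the minimum cost is $1.59.

$1.59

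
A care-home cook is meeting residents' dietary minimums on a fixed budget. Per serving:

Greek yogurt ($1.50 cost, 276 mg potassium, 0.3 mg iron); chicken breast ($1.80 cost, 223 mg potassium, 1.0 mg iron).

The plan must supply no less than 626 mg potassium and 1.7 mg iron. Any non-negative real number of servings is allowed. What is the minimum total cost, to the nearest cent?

$4.19

Check every corner: each single food scaled to meet both minima, and each pair solved so both constraints bind.
Greek yogurt only: max(626/276, 1.7/0.3) = 5.667 servings → $8.50.
chicken breast only: max(626/223, 1.7/1.0) = 2.807 servings → $5.05.
Greek yogurt + chicken breast with both tight: 1.181 servings and 1.346 servings → $4.19.
The minimum over all feasible corners is $4.19.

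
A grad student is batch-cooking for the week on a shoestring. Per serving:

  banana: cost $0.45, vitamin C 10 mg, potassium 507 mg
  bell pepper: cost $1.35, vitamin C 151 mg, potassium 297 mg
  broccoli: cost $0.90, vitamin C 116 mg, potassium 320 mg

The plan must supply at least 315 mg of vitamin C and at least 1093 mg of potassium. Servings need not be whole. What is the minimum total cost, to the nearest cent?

Two binding constraints pin down two serving amounts, so the optimal mix uses at most two foods. The candidates are each food alone (scaled to the tighter of vitamin C/potassium) and each pair with both constraints tight.
banana only: max(315/10, 1093/507) = 31.5 servings → $14.18.
bell pepper only: max(315/151, 1093/297) = 3.68 servings → $4.97.
broccoli only: max(315/116, 1093/320) = 3.416 servings → $3.07.
banana + bell pepper with both tight: 0.9715 servings and 2.022 servings → $3.17.
banana + broccoli with both tight: 0.4673 servings and 2.675 servings → $2.62.
bell pepper + broccoli: intersection lies outside the first quadrant.
So the least-cost plan costs $2.62.

$2.62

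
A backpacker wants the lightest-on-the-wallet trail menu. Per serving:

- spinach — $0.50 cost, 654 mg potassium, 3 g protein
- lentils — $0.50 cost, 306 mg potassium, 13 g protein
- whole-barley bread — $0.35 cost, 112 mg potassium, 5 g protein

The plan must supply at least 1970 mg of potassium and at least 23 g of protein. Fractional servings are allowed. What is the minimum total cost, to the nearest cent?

$1.83

spinach only: max(1970/654, 23/3) = 7.667 servings → $3.83.
lentils only: max(1970/306, 23/13) = 6.438 servings → $3.22.
whole-barley bread only: max(1970/112, 23/5) = 17.59 servings → $6.16.
spinach + lentils with both tight: 2.449 servings and 1.204 servings → $1.83.
spinach + whole-barley bread with both tight: 2.479 servings and 3.112 servings → $2.33.
lentils + whole-barley bread: intersection lies outside the first quadrant.
So the least-cost plan costs $1.83.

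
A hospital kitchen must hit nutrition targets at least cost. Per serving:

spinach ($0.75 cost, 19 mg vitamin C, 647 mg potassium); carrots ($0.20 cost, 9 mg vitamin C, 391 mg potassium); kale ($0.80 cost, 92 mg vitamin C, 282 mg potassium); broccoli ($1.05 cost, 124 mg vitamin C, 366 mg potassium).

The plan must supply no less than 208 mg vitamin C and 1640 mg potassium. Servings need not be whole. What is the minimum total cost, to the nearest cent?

Two binding constraints pin down two serving amounts, so the optimal mix uses at most two foods. The candidates are each food alone (scaled to the tighter of vitamin C/potassium) and each pair with both constraints tight.
spinach only: max(208/19, 1640/647) = 10.95 servings → $8.21.
carrots only: max(208/9, 1640/391) = 23.11 servings → $4.62.
kale only: max(208/92, 1640/282) = 5.816 servings → $4.65.
broccoli only: max(208/124, 1640/366) = 4.481 servings → $4.70.
spinach + carrots with both targets exact would need a negative amount; discard.
spinach + kale with both tight: 1.703 servings and 1.909 servings → $2.80.
spinach + broccoli with both tight: 1.736 servings and 1.411 servings → $2.78.
carrots + kale with both tight: 2.758 servings and 1.991 servings → $2.14.
carrots + broccoli with both tight: 2.815 servings and 1.473 servings → $2.11.
kale + broccoli: intersection lies outside the first quadrant.
Cheapest feasible corner: $2.11.

$2.11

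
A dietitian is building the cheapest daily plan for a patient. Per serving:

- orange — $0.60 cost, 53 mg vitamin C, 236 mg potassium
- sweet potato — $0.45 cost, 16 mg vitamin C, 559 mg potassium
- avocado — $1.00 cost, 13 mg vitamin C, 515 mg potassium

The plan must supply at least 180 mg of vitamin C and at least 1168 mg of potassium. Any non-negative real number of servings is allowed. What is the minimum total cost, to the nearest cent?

$2.24

Two binding constraints pin down two serving amounts, so the optimal mix uses at most two foods. The candidates are each food alone (scaled to the tighter of vitamin C/potassium) and each pair with both constraints tight.
orange only: max(180/53, 1168/236) = 4.949 servings → $2.97.
sweet potato only: max(180/16, 1168/559) = 11.25 servings → $5.06.
avocado only: max(180/13, 1168/515) = 13.85 servings → $13.85.
orange + sweet potato with both tight: 3.169 servings and 0.7514 servings → $2.24.
orange + avocado with both tight: 3.2 servings and 0.8018 servings → $2.72.
sweet potato + avocado: intersection lies outside the first quadrant.
The minimum over all feasible corners is $2.24.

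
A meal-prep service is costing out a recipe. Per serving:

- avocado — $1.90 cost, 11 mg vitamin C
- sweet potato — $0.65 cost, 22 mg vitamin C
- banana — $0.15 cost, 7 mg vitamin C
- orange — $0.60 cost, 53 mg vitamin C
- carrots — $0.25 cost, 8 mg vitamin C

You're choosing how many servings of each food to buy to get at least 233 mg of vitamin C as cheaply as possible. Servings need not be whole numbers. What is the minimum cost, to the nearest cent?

Cost per mg of vitamin C: orange $0.0113, banana $0.0214, sweet potato $0.0295, carrots $0.0312, avocado $0.1727.
With no serving limits, use only orange: 233 mg / 53 mg = 4.396 servings × $0.60 = $2.64.

$2.64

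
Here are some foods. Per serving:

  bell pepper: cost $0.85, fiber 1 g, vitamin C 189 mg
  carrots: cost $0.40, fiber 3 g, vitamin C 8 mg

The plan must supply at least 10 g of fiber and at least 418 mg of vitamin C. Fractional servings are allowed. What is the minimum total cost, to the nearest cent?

For a min-cost LP with two ≥-constraints, a basic feasible solution has at most two positive variables.
bell pepper only: max(10/1, 418/189) = 10 servings → $8.50.
carrots only: max(10/3, 418/8) = 52.25 servings → $20.90.
bell pepper + carrots with both tight: 2.1 servings and 2.633 servings → $2.84.
Cheapest feasible corner: $2.84.

$2.84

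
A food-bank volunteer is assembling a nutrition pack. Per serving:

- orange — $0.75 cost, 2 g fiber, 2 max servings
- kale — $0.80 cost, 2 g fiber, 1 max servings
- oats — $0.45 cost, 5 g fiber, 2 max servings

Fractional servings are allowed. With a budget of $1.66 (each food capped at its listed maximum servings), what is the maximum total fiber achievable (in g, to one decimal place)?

Fiber per dollar: oats 11.11, orange 2.667, kale 2.5.
Take 2 servings of oats: spends $0.90, +10.0 g fiber (running total 10.0 g).
Take 1.013 servings of orange: spends $0.76, +2.0 g fiber (running total 12.0 g).
Greedy by best ratio exhausts the cost allowance optimally: 12.0 g.

12.0 g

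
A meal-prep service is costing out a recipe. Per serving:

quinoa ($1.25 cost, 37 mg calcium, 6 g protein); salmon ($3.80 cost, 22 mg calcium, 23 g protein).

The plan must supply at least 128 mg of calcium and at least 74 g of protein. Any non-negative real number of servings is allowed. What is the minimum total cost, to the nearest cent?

$12.70

Check every corner: each single food scaled to meet both minima, and each pair solved so both constraints bind.
quinoa only: max(128/37, 74/6) = 12.33 servings → $15.42.
salmon only: max(128/22, 74/23) = 5.818 servings → $22.11.
quinoa + salmon with both tight: 1.83 servings and 2.74 servings → $12.70.
Cheapest feasible corner: $12.70.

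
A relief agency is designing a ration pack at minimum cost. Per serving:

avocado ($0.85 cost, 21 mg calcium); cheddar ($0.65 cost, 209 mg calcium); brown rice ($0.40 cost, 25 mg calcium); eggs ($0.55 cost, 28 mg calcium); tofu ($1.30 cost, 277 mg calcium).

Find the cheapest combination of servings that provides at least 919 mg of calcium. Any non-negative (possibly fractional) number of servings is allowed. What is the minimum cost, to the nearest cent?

Cost per mg of calcium: cheddar $0.0031, tofu $0.0047, brown rice $0.0160, eggs $0.0196, avocado $0.0405.
With no serving limits, use only cheddar: 919 mg / 209 mg = 4.397 servings × $0.65 = $2.86.

$2.86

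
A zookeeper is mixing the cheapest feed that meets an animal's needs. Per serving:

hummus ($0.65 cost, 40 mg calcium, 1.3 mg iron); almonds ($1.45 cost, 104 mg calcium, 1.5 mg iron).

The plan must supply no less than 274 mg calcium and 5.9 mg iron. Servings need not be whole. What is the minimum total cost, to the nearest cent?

$4.07

Two binding constraints pin down two serving amounts, so the optimal mix uses at most two foods. The candidates are each food alone (scaled to the tighter of calcium/iron) and each pair with both constraints tight.
hummus only: max(274/40, 5.9/1.3) = 6.85 servings → $4.45.
almonds only: max(274/104, 5.9/1.5) = 3.933 servings → $5.70.
hummus + almonds with both tight: 2.694 servings and 1.598 servings → $4.07.
Cheapest feasible corner: $4.07.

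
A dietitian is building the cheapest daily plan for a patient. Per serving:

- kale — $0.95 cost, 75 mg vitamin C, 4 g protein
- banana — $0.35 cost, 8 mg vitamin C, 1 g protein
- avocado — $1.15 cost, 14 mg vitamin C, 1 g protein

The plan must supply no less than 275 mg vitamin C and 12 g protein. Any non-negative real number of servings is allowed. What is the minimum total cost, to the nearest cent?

The cheapest plan sits at a corner of the feasible region — with two constraints it uses at most two foods.
kale only: max(275/75, 12/4) = 3.667 servings → $3.48.
banana only: max(275/8, 12/1) = 34.38 servings → $12.03.
avocado only: max(275/14, 12/1) = 19.64 servings → $22.59.
kale + banana with both targets exact would need a negative amount; discard.
kale + avocado: the both-tight solution has a negative serving — not a feasible corner.
banana + avocado: intersection lies outside the first quadrant.
The minimum over all feasible corners is $3.48.

$3.48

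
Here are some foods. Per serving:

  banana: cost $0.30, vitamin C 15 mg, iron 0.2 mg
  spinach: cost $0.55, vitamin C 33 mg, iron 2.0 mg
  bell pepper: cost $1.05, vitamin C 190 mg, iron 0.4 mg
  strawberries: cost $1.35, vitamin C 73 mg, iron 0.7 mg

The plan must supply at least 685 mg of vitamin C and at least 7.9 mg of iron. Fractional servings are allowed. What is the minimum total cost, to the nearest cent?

$5.02

This is a tiny linear program; its minimum lies at a vertex of the feasible set. List the vertices and price them.
banana only: max(685/15, 7.9/0.2) = 45.67 servings → $13.70.
spinach only: max(685/33, 7.9/2.0) = 20.76 servings → $11.42.
bell pepper only: max(685/190, 7.9/0.4) = 19.75 servings → $20.74.
strawberries only: max(685/73, 7.9/0.7) = 11.29 servings → $15.24.
banana + spinach: intersection lies outside the first quadrant.
banana + bell pepper with both tight: 38.34 servings and 0.5781 servings → $12.11.
banana + strawberries with both tight: 23.71 servings and 4.512 servings → $13.20.
spinach + bell pepper with both tight: 3.345 servings and 3.024 servings → $5.02.
spinach + strawberries with both tight: 0.7909 servings and 9.026 servings → $12.62.
bell pepper + strawberries with both targets exact would need a negative amount; discard.
The minimum over all feasible corners is $5.02.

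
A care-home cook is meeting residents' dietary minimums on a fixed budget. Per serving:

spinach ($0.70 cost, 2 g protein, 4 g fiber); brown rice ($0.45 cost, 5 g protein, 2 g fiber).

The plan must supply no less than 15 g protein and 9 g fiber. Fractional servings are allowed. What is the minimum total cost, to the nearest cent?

$1.84

spinach only: max(15/2, 9/4) = 7.5 servings → $5.25.
brown rice only: max(15/5, 9/2) = 4.5 servings → $2.02.
spinach + brown rice with both tight: 0.9375 servings and 2.625 servings → $1.84.
The minimum over all feasible corners is $1.84.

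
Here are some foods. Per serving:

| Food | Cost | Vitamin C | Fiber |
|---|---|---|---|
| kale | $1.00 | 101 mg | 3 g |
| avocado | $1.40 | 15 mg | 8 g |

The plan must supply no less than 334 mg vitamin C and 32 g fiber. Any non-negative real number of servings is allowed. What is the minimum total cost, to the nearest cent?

An LP optimum is at a vertex; with two nutrient constraints at most two foods are used. Check each candidate.
kale only: max(334/101, 32/3) = 10.67 servings → $10.67.
avocado only: max(334/15, 32/8) = 22.27 servings → $31.17.
kale + avocado with both tight: 2.873 servings and 2.923 servings → $6.96.
Cheapest feasible corner: $6.96.

$6.96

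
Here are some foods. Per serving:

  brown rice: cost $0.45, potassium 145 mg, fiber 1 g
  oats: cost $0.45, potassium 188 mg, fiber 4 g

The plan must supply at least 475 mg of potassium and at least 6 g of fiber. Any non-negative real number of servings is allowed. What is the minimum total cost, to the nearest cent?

For a min-cost LP with two ≥-constraints, a basic feasible solution has at most two positive variables.
brown rice only: max(475/145, 6/1) = 6 servings → $2.70.
oats only: max(475/188, 6/4) = 2.527 servings → $1.14.
brown rice + oats with both tight: 1.969 servings and 1.008 servings → $1.34.
The minimum over all feasible corners is $1.14.

$1.14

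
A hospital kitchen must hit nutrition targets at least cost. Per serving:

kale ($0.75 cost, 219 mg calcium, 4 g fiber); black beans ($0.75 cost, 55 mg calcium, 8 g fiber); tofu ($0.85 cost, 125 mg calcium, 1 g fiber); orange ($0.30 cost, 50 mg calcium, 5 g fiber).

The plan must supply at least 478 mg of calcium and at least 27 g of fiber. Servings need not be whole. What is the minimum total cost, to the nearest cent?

$2.21

At the optimum either one food covers both requirements or two foods hit both targets exactly; no other combination can be cheaper.
kale only: max(478/219, 27/4) = 6.75 servings → $5.06.
black beans only: max(478/55, 27/8) = 8.691 servings → $6.52.
tofu only: max(478/125, 27/1) = 27 servings → $22.95.
orange only: max(478/50, 27/5) = 9.56 servings → $2.87.
kale + black beans with both tight: 1.527 servings and 2.612 servings → $3.10.
kale + tofu: the both-tight solution has a negative serving — not a feasible corner.
kale + orange with both tight: 1.162 servings and 4.47 servings → $2.21.
black beans + tofu with both tight: 3.066 servings and 2.475 servings → $4.40.
black beans + orange with both targets exact would need a negative amount; discard.
tofu + orange with both tight: 1.809 servings and 5.038 servings → $3.05.
So the least-cost plan costs $2.21.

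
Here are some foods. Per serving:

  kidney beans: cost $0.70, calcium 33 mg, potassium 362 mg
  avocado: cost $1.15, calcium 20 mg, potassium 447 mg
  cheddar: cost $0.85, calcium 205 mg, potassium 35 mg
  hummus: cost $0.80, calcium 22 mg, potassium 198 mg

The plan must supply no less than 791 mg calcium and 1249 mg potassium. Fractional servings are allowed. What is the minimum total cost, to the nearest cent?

kidney beans only: max(791/33, 1249/362) = 23.97 servings → $16.78.
avocado only: max(791/20, 1249/447) = 39.55 servings → $45.48.
cheddar only: max(791/205, 1249/35) = 35.69 servings → $30.33.
hummus only: max(791/22, 1249/198) = 35.95 servings → $28.76.
kidney beans + avocado with both targets exact would need a negative amount; discard.
kidney beans + cheddar with both tight: 3.126 servings and 3.355 servings → $5.04.
kidney beans + hummus: the both-tight solution has a negative serving — not a feasible corner.
avocado + cheddar with both tight: 2.511 servings and 3.614 servings → $5.96.
avocado + hummus: the both-tight solution has a negative serving — not a feasible corner.
cheddar + hummus with both tight: 3.243 servings and 5.735 servings → $7.34.
The minimum over all feasible corners is $5.04.

$5.04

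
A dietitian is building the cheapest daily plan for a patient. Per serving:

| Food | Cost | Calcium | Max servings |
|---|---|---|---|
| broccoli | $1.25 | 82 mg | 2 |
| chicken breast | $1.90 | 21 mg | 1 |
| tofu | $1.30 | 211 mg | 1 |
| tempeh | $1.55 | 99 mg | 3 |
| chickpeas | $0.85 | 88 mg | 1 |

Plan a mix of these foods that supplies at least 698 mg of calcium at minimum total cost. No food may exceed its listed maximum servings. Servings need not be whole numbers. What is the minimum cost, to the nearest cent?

Cost per mg of calcium: tofu $0.0062, chickpeas $0.0097, broccoli $0.0152, tempeh $0.0157, chicken breast $0.0905.
Take 1 serving of tofu: +211.0 mg calcium for $1.30 (total $1.30, still need 487.0 mg).
Take 1 serving of chickpeas: +88.0 mg calcium for $0.85 (total $2.15, still need 399.0 mg).
Take 2 servings of broccoli: +164.0 mg calcium for $2.50 (total $4.65, still need 235.0 mg).
Take 2.374 servings of tempeh: +235.0 mg calcium for $3.68 (total $8.33, still need 0.0 mg).
Greedy by cheapest-per-mg is optimal for a single linear constraint, so the minimum cost is $8.33.

$8.33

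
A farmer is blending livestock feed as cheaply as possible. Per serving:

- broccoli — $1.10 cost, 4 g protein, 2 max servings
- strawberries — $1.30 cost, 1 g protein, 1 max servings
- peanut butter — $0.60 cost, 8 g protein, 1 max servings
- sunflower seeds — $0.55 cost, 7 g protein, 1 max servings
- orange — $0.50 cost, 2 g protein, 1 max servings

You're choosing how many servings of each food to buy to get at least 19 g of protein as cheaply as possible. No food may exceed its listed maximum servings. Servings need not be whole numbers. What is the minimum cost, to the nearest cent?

$2.20

Cost per g of protein: peanut butter $0.0750, sunflower seeds $0.0786, orange $0.2500, broccoli $0.2750, strawberries $1.3000.
Take 1 serving of peanut butter: +8.0 g protein for $0.60 (total $0.60, still need 11.0 g).
Take 1 serving of sunflower seeds: +7.0 g protein for $0.55 (total $1.15, still need 4.0 g).
Take 1 serving of orange: +2.0 g protein for $0.50 (total $1.65, still need 2.0 g).
Take 0.5 servings of broccoli: +2.0 g protein for $0.55 (total $2.20, still need 0.0 g).
Greedy by cheapest-per-g is optimal for a single linear constraint, so the minimum cost is $2.20.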